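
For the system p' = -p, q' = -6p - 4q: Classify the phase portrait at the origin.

A = [[-1,0],[-6,-4]]; det(A-λI) = λ^2 + 5λ + 4.
λ = -4, -1: both negative.

stable node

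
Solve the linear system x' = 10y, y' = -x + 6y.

x(t) = 3C_1e^(3t)sin(t) - C_1e^(3t)cos(t) - C_2e^(3t)sin(t) - 3C_2e^(3t)cos(t), y(t) = C_1e^(3t)sin(t) - C_2e^(3t)cos(t)

Coefficient matrix A = [[0, 10], [-1, 6]].
Characteristic polynomial det(A - λI) = λ^2 - 6λ + 10 = 0.
Eigenvalues λ = 3 ± i (complex conjugate pair).
For λ=3+i: an eigenvector is (-1,0) - i(3,1) = (-1 - 3i, 0 - i).
A real fundamental pair from Re and Im of e^((3+i)t)v: X_1 = e^(3t)(cos(t)·(-1,0) + sin(t)·(3,1)), X_2 = e^(3t)(sin(t)·(-1,0) - cos(t)·(3,1)).
General solution: C_1X_1 + C_2X_2.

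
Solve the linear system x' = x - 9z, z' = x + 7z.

x(t) = 3C_1e^(4t) + 3C_2te^(4t) - C_2e^(4t), z(t) = -C_1e^(4t) - C_2te^(4t)

Coefficient matrix A = [[1, -9], [1, 7]].
Characteristic polynomial det(A - λI) = λ^2 - 8λ + 16 = 0.
Single eigenvalue λ = 4 with algebraic multiplicity 2.
Eigenvector v = (3,-1); generalized eigenvector w with (A-λI)w=v is (-1,0).
General solution: e^(4t)[C_1·v + C_2·(t·v + w)].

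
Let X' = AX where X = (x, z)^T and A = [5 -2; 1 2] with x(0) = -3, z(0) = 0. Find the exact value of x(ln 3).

-405

A = [[5,-2],[1,2]]; eigenvalues λ = 3, 4.
Eigenvectors: (-1,-1) for λ=3, (-2,-1) for λ=4.
From the initial condition, c_1 = -3, c_2 = 3.
x(ln 3) = (-3)(3^3)(-1) + (3)(3^4)(-2) = -405.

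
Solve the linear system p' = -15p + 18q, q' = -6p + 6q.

Coefficient matrix A = [[-15, 18], [-6, 6]].
Characteristic polynomial det(A - λI) = λ^2 + 9λ + 18 = 0.
Eigenvalues λ = -6, -3.
For λ=-6: (A-λI) row 1 is [-9, 18], so an eigenvector is (2, 1).
For λ=-3: (A-λI) row 1 is [-12, 18], so an eigenvector is (3, 2).
General solution: K_1e^(-6t)(2,1) + K_2e^(-3t)(3,2).

p(t) = 2K_1e^(-6t) + 3K_2e^(-3t), q(t) = K_1e^(-6t) + 2K_2e^(-3t)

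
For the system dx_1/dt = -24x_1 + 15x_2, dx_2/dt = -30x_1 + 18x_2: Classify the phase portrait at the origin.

stable spiral

A = [[-24,15],[-30,18]]; det(A-λI) = λ^2 + 6λ + 18.
λ = -3 ± 3i: negative real part.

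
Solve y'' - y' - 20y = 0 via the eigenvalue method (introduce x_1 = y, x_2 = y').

Let x_1 = y, x_2 = y'. Then x_1' = x_2 and x_2' = 20x_1 + x_2.
A = [[0,1],[20,1]]; det(A-λI) = λ^2 - λ - 20.
Eigenvalues λ = 5, -4 with eigenvectors (1,5), (1,-4).

y(t) = c_1e^(5t) + c_2e^(-4t)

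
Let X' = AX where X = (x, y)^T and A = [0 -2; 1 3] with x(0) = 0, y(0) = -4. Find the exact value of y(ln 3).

A = [[0,-2],[1,3]]; eigenvalues λ = 1, 2.
Eigenvectors: (2,-1) for λ=1, (-1,1) for λ=2.
From the initial condition, c_1 = -4, c_2 = -8.
y(ln 3) = (-4)(3^1)(-1) + (-8)(3^2)(1) = -60.

-60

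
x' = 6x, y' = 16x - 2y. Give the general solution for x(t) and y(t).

x(t) = K_2e^(6t), y(t) = K_1e^(-2t) + 2K_2e^(6t)

Coefficient matrix A = [[6, 0], [16, -2]].
Characteristic polynomial det(A - λI) = λ^2 - 4λ - 12 = 0.
Eigenvalues λ = -2, 6.
For λ=-2: (A-λI) row 1 is [8, 0], so an eigenvector is (0, 1).
For λ=6: (A-λI) row 2 is [16, -8], so an eigenvector is (1, 2).
General solution: K_1e^(-2t)(0,1) + K_2e^(6t)(1,2).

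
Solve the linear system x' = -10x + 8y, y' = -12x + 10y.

x(t) = 2c_1e^(2t) + c_2e^(-2t), y(t) = 3c_1e^(2t) + c_2e^(-2t)

Coefficient matrix A = [[-10, 8], [-12, 10]].
Characteristic polynomial det(A - λI) = λ^2 - 4 = 0.
Eigenvalues λ = 2, -2.
For λ=2: (A-λI) row 1 is [-12, 8], so an eigenvector is (2, 3).
For λ=-2: (A-λI) row 1 is [-8, 8], so an eigenvector is (1, 1).
General solution: c_1e^(2t)(2,3) + c_2e^(-2t)(1,1).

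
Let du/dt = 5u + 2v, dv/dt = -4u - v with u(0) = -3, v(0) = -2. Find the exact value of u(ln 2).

-54

A = [[5,2],[-4,-1]]; eigenvalues λ = 1, 3.
Eigenvectors: (-1,2) for λ=1, (-1,1) for λ=3.
From the initial condition, c_1 = -5, c_2 = 8.
u(ln 2) = (-5)(2^1)(-1) + (8)(2^3)(-1) = -54.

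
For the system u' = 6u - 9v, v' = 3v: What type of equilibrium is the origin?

A = [[6,-9],[0,3]]; det(A-λI) = λ^2 - 9λ + 18.
λ = 3, 6: both positive.

unstable node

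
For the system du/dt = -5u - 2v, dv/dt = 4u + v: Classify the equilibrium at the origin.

stable node

A = [[-5,-2],[4,1]]; det(A-λI) = λ^2 + 4λ + 3.
λ = -3, -1: both negative.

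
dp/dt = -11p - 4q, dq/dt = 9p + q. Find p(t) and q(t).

p(t) = 2K_1e^(-5t) + 2K_2te^(-5t) - K_2e^(-5t), q(t) = -3K_1e^(-5t) - 3K_2te^(-5t) + K_2e^(-5t)

Coefficient matrix A = [[-11, -4], [9, 1]].
Characteristic polynomial det(A - λI) = λ^2 + 10λ + 25 = 0.
Single eigenvalue λ = -5 with algebraic multiplicity 2.
Eigenvector v = (2,-3); generalized eigenvector w with (A-λI)w=v is (-1,1).
General solution: e^(-5t)[K_1·v + K_2·(t·v + w)].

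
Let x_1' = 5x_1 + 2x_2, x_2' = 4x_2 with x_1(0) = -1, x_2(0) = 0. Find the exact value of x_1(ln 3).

-243

A = [[5,2],[0,4]]; eigenvalues λ = 5, 4.
Eigenvectors: (1,0) for λ=5, (-2,1) for λ=4.
From the initial condition, c_1 = -1, c_2 = 0.
x_1(ln 3) = (-1)(3^5)(1) + (0)(3^4)(-2) = -243.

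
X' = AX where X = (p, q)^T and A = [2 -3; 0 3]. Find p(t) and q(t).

p(t) = 3K_1e^(3t) - K_2e^(2t), q(t) = -K_1e^(3t)

Coefficient matrix A = [[2, -3], [0, 3]].
Characteristic polynomial det(A - λI) = λ^2 - 5λ + 6 = 0.
Eigenvalues λ = 3, 2.
For λ=3: (A-λI) row 1 is [-1, -3], so an eigenvector is (3, -1).
For λ=2: (A-λI) row 1 is [0, -3], so an eigenvector is (-1, 0).
General solution: K_1e^(3t)(3,-1) + K_2e^(2t)(-1,0).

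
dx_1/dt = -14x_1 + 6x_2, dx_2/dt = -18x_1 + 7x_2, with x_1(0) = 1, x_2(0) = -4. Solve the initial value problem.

Coefficient matrix A = [[-14, 6], [-18, 7]].
Characteristic polynomial det(A - λI) = λ^2 + 7λ + 10 = 0.
Eigenvalues λ = -5, -2.
For λ=-5: (A-λI) row 1 is [-9, 6], so an eigenvector is (-2, -3).
For λ=-2: (A-λI) row 1 is [-12, 6], so an eigenvector is (1, 2).
General solution: C_1e^(-5t)(-2,-3) + C_2e^(-2t)(1,2).
Applying x_1(0)=1, x_2(0)=-4 gives C_1=-6, C_2=-11.

x_1(t) = -11e^(-2t) + 12e^(-5t), x_2(t) = -22e^(-2t) + 18e^(-5t)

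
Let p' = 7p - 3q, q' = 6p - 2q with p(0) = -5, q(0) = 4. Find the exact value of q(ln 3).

-1080

A = [[7,-3],[6,-2]]; eigenvalues λ = 4, 1.
Eigenvectors: (-1,-1) for λ=4, (-1,-2) for λ=1.
From the initial condition, c_1 = 14, c_2 = -9.
q(ln 3) = (14)(3^4)(-1) + (-9)(3^1)(-2) = -1080.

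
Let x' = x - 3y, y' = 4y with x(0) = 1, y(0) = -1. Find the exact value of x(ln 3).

81

A = [[1,-3],[0,4]]; eigenvalues λ = 1, 4.
Eigenvectors: (-1,0) for λ=1, (-1,1) for λ=4.
From the initial condition, c_1 = 0, c_2 = -1.
x(ln 3) = (0)(3^1)(-1) + (-1)(3^4)(-1) = 81.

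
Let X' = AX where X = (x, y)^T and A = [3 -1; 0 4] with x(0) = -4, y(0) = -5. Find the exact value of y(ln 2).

A = [[3,-1],[0,4]]; eigenvalues λ = 4, 3.
Eigenvectors: (1,-1) for λ=4, (-1,0) for λ=3.
From the initial condition, c_1 = 5, c_2 = 9.
y(ln 2) = (5)(2^4)(-1) + (9)(2^3)(0) = -80.

-80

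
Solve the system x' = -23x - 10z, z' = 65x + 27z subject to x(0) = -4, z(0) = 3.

x(t) = 14e^(2t)sin(5t) - 4e^(2t)cos(5t), z(t) = -37e^(2t)sin(5t) + 3e^(2t)cos(5t)

Coefficient matrix A = [[-23, -10], [65, 27]].
Characteristic polynomial det(A - λI) = λ^2 - 4λ + 29 = 0.
Eigenvalues λ = 2 ± 5i (complex conjugate pair).
For λ=2+5i: an eigenvector is (-1,2) - i(1,-3) = (-1 - i, 2 + 3i).
A real fundamental pair from Re and Im of e^((2+5i)t)v: X_1 = e^(2t)(cos(5t)·(-1,2) + sin(5t)·(1,-3)), X_2 = e^(2t)(sin(5t)·(-1,2) - cos(5t)·(1,-3)).
General solution: K_1X_1 + K_2X_2.
Applying x(0)=-4, z(0)=3 gives K_1=9, K_2=-5.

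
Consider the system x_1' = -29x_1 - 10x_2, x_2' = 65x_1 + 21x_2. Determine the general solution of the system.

x_1(t) = c_1e^(-4t)sin(5t) + c_1e^(-4t)cos(5t) + c_2e^(-4t)sin(5t) - c_2e^(-4t)cos(5t), x_2(t) = -2c_1e^(-4t)sin(5t) - 3c_1e^(-4t)cos(5t) - 3c_2e^(-4t)sin(5t) + 2c_2e^(-4t)cos(5t)

Coefficient matrix A = [[-29, -10], [65, 21]].
Characteristic polynomial det(A - λI) = λ^2 + 8λ + 41 = 0.
Eigenvalues λ = -4 ± 5i (complex conjugate pair).
For λ=-4+5i: an eigenvector is (1,-3) - i(1,-2) = (1 - i, -3 + 2i).
A real fundamental pair from Re and Im of e^((-4+5i)t)v: X_1 = e^(-4t)(cos(5t)·(1,-3) + sin(5t)·(1,-2)), X_2 = e^(-4t)(sin(5t)·(1,-3) - cos(5t)·(1,-2)).
General solution: c_1X_1 + c_2X_2.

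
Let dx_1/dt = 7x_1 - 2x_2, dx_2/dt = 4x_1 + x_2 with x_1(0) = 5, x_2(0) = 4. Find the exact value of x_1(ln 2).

A = [[7,-2],[4,1]]; eigenvalues λ = 3, 5.
Eigenvectors: (1,2) for λ=3, (1,1) for λ=5.
From the initial condition, c_1 = -1, c_2 = 6.
x_1(ln 2) = (-1)(2^3)(1) + (6)(2^5)(1) = 184.

184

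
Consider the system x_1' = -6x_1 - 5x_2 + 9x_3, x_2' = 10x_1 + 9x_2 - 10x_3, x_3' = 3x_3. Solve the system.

x_1(t) = -C_1e^(4t) - C_2e^(-t) + C_3e^(3t), x_2(t) = 2C_1e^(4t) + C_2e^(-t), x_3(t) = C_3e^(3t)

Coefficient matrix A = [[-6, -5, 9], [10, 9, -10], [0, 0, 3]].
det(A - λI) = 0 gives eigenvalues λ = 4, -1, 3.
For λ=4: eigenvector (-1,2,0).
For λ=-1: eigenvector (-1,1,0).
For λ=3: eigenvector (1,0,1).
General solution: C_1e^(4t)(-1,2,0) + C_2e^(-t)(-1,1,0) + C_3e^(3t)(1,0,1).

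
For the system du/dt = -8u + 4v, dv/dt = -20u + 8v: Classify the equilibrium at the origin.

center

A = [[-8,4],[-20,8]]; det(A-λI) = λ^2 + 16.
λ = 0 ± 4i: zero real part.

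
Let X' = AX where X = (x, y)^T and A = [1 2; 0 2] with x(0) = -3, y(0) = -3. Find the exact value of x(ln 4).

A = [[1,2],[0,2]]; eigenvalues λ = 2, 1.
Eigenvectors: (-2,-1) for λ=2, (-1,0) for λ=1.
From the initial condition, c_1 = 3, c_2 = -3.
x(ln 4) = (3)(4^2)(-2) + (-3)(4^1)(-1) = -84.

-84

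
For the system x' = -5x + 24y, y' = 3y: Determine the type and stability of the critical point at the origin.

saddle

A = [[-5,24],[0,3]]; det(A-λI) = λ^2 + 2λ - 15.
λ = 3, -5: opposite signs.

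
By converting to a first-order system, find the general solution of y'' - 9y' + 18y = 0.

y(t) = c_1e^(3t) + c_2e^(6t)

Let x_1 = y, x_2 = y'. Then x_1' = x_2 and x_2' = -18x_1 + 9x_2.
A = [[0,1],[-18,9]]; det(A-λI) = λ^2 - 9λ + 18.
Eigenvalues λ = 3, 6 with eigenvectors (1,3), (1,6).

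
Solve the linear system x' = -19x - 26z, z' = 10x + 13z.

x(t) = -2K_1e^(-3t)sin(2t) - 3K_1e^(-3t)cos(2t) - 3K_2e^(-3t)sin(2t) + 2K_2e^(-3t)cos(2t), z(t) = K_1e^(-3t)sin(2t) + 2K_1e^(-3t)cos(2t) + 2K_2e^(-3t)sin(2t) - K_2e^(-3t)cos(2t)

Coefficient matrix A = [[-19, -26], [10, 13]].
Characteristic polynomial det(A - λI) = λ^2 + 6λ + 13 = 0.
Eigenvalues λ = -3 ± 2i (complex conjugate pair).
For λ=-3+2i: an eigenvector is (-3,2) - i(-2,1) = (-3 + 2i, 2 - i).
A real fundamental pair from Re and Im of e^((-3+2i)t)v: X_1 = e^(-3t)(cos(2t)·(-3,2) + sin(2t)·(-2,1)), X_2 = e^(-3t)(sin(2t)·(-3,2) - cos(2t)·(-2,1)).
General solution: K_1X_1 + K_2X_2.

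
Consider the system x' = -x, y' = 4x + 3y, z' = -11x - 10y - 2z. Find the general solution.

Coefficient matrix A = [[-1, 0, 0], [4, 3, 0], [-11, -10, -2]].
det(A - λI) = 0 gives eigenvalues λ = -1, 3, -2.
For λ=-1: eigenvector (1,-1,-1).
For λ=3: eigenvector (0,1,-2).
For λ=-2: eigenvector (0,0,1).
General solution: K_1e^(-t)(1,-1,-1) + K_2e^(3t)(0,1,-2) + K_3e^(-2t)(0,0,1).

x(t) = K_1e^(-t), y(t) = -K_1e^(-t) + K_2e^(3t), z(t) = -K_1e^(-t) - 2K_2e^(3t) + K_3e^(-2t)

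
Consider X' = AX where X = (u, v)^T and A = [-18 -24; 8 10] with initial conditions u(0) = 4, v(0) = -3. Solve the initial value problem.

Coefficient matrix A = [[-18, -24], [8, 10]].
Characteristic polynomial det(A - λI) = λ^2 + 8λ + 12 = 0.
Eigenvalues λ = -2, -6.
For λ=-2: (A-λI) row 1 is [-16, -24], so an eigenvector is (-3, 2).
For λ=-6: (A-λI) row 1 is [-12, -24], so an eigenvector is (-2, 1).
General solution: C_1e^(-2t)(-3,2) + C_2e^(-6t)(-2,1).
Applying u(0)=4, v(0)=-3 gives C_1=-2, C_2=1.

u(t) = 6e^(-2t) - 2e^(-6t), v(t) = -4e^(-2t) + e^(-6t)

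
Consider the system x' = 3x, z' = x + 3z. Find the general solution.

x(t) = -K_2e^(3t), z(t) = -K_1e^(3t) - K_2te^(3t) + 3K_2e^(3t)

Coefficient matrix A = [[3, 0], [1, 3]].
Characteristic polynomial det(A - λI) = λ^2 - 6λ + 9 = 0.
Single eigenvalue λ = 3 with algebraic multiplicity 2.
Eigenvector v = (0,-1); generalized eigenvector w with (A-λI)w=v is (-1,3).
General solution: e^(3t)[K_1·v + K_2·(t·v + w)].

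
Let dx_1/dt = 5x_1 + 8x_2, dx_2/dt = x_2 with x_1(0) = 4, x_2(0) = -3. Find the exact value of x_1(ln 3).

A = [[5,8],[0,1]]; eigenvalues λ = 5, 1.
Eigenvectors: (-1,0) for λ=5, (-2,1) for λ=1.
From the initial condition, c_1 = 2, c_2 = -3.
x_1(ln 3) = (2)(3^5)(-1) + (-3)(3^1)(-2) = -468.

-468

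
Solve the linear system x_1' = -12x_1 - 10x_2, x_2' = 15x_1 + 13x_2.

Coefficient matrix A = [[-12, -10], [15, 13]].
Characteristic polynomial det(A - λI) = λ^2 - λ - 6 = 0.
Eigenvalues λ = -2, 3.
For λ=-2: (A-λI) row 1 is [-10, -10], so an eigenvector is (-1, 1).
For λ=3: (A-λI) row 1 is [-15, -10], so an eigenvector is (-2, 3).
General solution: K_1e^(-2t)(-1,1) + K_2e^(3t)(-2,3).

x_1(t) = -K_1e^(-2t) - 2K_2e^(3t), x_2(t) = K_1e^(-2t) + 3K_2e^(3t)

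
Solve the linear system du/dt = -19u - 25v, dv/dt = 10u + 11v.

Coefficient matrix A = [[-19, -25], [10, 11]].
Characteristic polynomial det(A - λI) = λ^2 + 8λ + 41 = 0.
Eigenvalues λ = -4 ± 5i (complex conjugate pair).
For λ=-4+5i: an eigenvector is (1,-1) - i(2,-1) = (1 - 2i, -1 + i).
A real fundamental pair from Re and Im of e^((-4+5i)t)v: X_1 = e^(-4t)(cos(5t)·(1,-1) + sin(5t)·(2,-1)), X_2 = e^(-4t)(sin(5t)·(1,-1) - cos(5t)·(2,-1)).
General solution: K_1X_1 + K_2X_2.

u(t) = 2K_1e^(-4t)sin(5t) + K_1e^(-4t)cos(5t) + K_2e^(-4t)sin(5t) - 2K_2e^(-4t)cos(5t), v(t) = -K_1e^(-4t)sin(5t) - K_1e^(-4t)cos(5t) - K_2e^(-4t)sin(5t) + K_2e^(-4t)cos(5t)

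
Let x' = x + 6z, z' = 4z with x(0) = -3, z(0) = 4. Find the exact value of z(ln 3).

324

A = [[1,6],[0,4]]; eigenvalues λ = 4, 1.
Eigenvectors: (-2,-1) for λ=4, (1,0) for λ=1.
From the initial condition, c_1 = -4, c_2 = -11.
z(ln 3) = (-4)(3^4)(-1) + (-11)(3^1)(0) = 324.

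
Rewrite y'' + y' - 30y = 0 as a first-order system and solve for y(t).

Let x_1 = y, x_2 = y'. Then x_1' = x_2 and x_2' = 30x_1 - x_2.
A = [[0,1],[30,-1]]; det(A-λI) = λ^2 + λ - 30.
Eigenvalues λ = 5, -6 with eigenvectors (1,5), (1,-6).

y(t) = C_1e^(5t) + C_2e^(-6t)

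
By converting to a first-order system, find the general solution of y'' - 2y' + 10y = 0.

y(t) = K_1e^(t)cos(3t) + K_2e^(t)sin(3t)

Let x_1 = y, x_2 = y'. Then x_1' = x_2 and x_2' = -10x_1 + 2x_2.
A = [[0,1],[-10,2]]; det(A-λI) = λ^2 - 2λ + 10.
Eigenvalues λ = 1 ± 3i.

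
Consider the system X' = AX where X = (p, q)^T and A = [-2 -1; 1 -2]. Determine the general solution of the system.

p(t) = -C_1e^(-2t)sin(t) + C_2e^(-2t)cos(t), q(t) = C_1e^(-2t)cos(t) + C_2e^(-2t)sin(t)

Coefficient matrix A = [[-2, -1], [1, -2]].
Characteristic polynomial det(A - λI) = λ^2 + 4λ + 5 = 0.
Eigenvalues λ = -2 ± i (complex conjugate pair).
For λ=-2+i: an eigenvector is (0,1) - i(-1,0) = (0 + i, 1).
A real fundamental pair from Re and Im of e^((-2+i)t)v: X_1 = e^(-2t)(cos(t)·(0,1) + sin(t)·(-1,0)), X_2 = e^(-2t)(sin(t)·(0,1) - cos(t)·(-1,0)).
General solution: C_1X_1 + C_2X_2.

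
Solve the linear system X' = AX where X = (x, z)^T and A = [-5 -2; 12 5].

x(t) = c_1e^(-t) - c_2e^(t), z(t) = -2c_1e^(-t) + 3c_2e^(t)

Coefficient matrix A = [[-5, -2], [12, 5]].
Characteristic polynomial det(A - λI) = λ^2 - 1 = 0.
Eigenvalues λ = -1, 1.
For λ=-1: (A-λI) row 1 is [-4, -2], so an eigenvector is (1, -2).
For λ=1: (A-λI) row 1 is [-6, -2], so an eigenvector is (-1, 3).
General solution: c_1e^(-t)(1,-2) + c_2e^(t)(-1,3).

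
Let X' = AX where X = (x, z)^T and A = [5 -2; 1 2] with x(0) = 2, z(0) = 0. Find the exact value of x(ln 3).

A = [[5,-2],[1,2]]; eigenvalues λ = 4, 3.
Eigenvectors: (-2,-1) for λ=4, (-1,-1) for λ=3.
From the initial condition, c_1 = -2, c_2 = 2.
x(ln 3) = (-2)(3^4)(-2) + (2)(3^3)(-1) = 270.

270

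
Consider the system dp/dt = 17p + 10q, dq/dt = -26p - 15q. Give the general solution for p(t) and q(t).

p(t) = 2c_1e^(t)sin(2t) - c_1e^(t)cos(2t) - c_2e^(t)sin(2t) - 2c_2e^(t)cos(2t), q(t) = -3c_1e^(t)sin(2t) + 2c_1e^(t)cos(2t) + 2c_2e^(t)sin(2t) + 3c_2e^(t)cos(2t)

Coefficient matrix A = [[17, 10], [-26, -15]].
Characteristic polynomial det(A - λI) = λ^2 - 2λ + 5 = 0.
Eigenvalues λ = 1 ± 2i (complex conjugate pair).
For λ=1+2i: an eigenvector is (-1,2) - i(2,-3) = (-1 - 2i, 2 + 3i).
A real fundamental pair from Re and Im of e^((1+2i)t)v: X_1 = e^(t)(cos(2t)·(-1,2) + sin(2t)·(2,-3)), X_2 = e^(t)(sin(2t)·(-1,2) - cos(2t)·(2,-3)).
General solution: c_1X_1 + c_2X_2.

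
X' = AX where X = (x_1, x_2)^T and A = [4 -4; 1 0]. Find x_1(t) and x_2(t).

Coefficient matrix A = [[4, -4], [1, 0]].
Characteristic polynomial det(A - λI) = λ^2 - 4λ + 4 = 0.
Single eigenvalue λ = 2 with algebraic multiplicity 2.
Eigenvector v = (2,1); generalized eigenvector w with (A-λI)w=v is (-3,-2).
General solution: e^(2t)[c_1·v + c_2·(t·v + w)].

x_1(t) = 2c_1e^(2t) + 2c_2te^(2t) - 3c_2e^(2t), x_2(t) = c_1e^(2t) + c_2te^(2t) - 2c_2e^(2t)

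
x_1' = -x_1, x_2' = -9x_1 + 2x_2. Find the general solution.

Coefficient matrix A = [[-1, 0], [-9, 2]].
Characteristic polynomial det(A - λI) = λ^2 - λ - 2 = 0.
Eigenvalues λ = -1, 2.
For λ=-1: (A-λI) row 2 is [-9, 3], so an eigenvector is (-1, -3).
For λ=2: (A-λI) row 1 is [-3, 0], so an eigenvector is (0, 1).
General solution: C_1e^(-t)(-1,-3) + C_2e^(2t)(0,1).

x_1(t) = -C_1e^(-t), x_2(t) = -3C_1e^(-t) + C_2e^(2t)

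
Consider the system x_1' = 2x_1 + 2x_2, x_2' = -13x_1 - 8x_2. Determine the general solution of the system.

x_1(t) = -C_1e^(-3t)sin(t) - C_1e^(-3t)cos(t) - C_2e^(-3t)sin(t) + C_2e^(-3t)cos(t), x_2(t) = 3C_1e^(-3t)sin(t) + 2C_1e^(-3t)cos(t) + 2C_2e^(-3t)sin(t) - 3C_2e^(-3t)cos(t)

Coefficient matrix A = [[2, 2], [-13, -8]].
Characteristic polynomial det(A - λI) = λ^2 + 6λ + 10 = 0.
Eigenvalues λ = -3 ± i (complex conjugate pair).
For λ=-3+i: an eigenvector is (-1,2) - i(-1,3) = (-1 + i, 2 - 3i).
A real fundamental pair from Re and Im of e^((-3+i)t)v: X_1 = e^(-3t)(cos(t)·(-1,2) + sin(t)·(-1,3)), X_2 = e^(-3t)(sin(t)·(-1,2) - cos(t)·(-1,3)).
General solution: C_1X_1 + C_2X_2.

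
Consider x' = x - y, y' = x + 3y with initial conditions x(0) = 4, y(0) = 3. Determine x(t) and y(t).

Coefficient matrix A = [[1, -1], [1, 3]].
Characteristic polynomial det(A - λI) = λ^2 - 4λ + 4 = 0.
Single eigenvalue λ = 2 with algebraic multiplicity 2.
Eigenvector v = (1,-1); generalized eigenvector w with (A-λI)w=v is (-1,0).
General solution: e^(2t)[c_1·v + c_2·(t·v + w)].
Applying x(0)=4, y(0)=3 gives c_1=-3, c_2=-7.

x(t) = -7te^(2t) + 4e^(2t), y(t) = 7te^(2t) + 3e^(2t)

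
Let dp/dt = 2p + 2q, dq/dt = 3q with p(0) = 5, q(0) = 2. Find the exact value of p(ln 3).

A = [[2,2],[0,3]]; eigenvalues λ = 3, 2.
Eigenvectors: (-2,-1) for λ=3, (-1,0) for λ=2.
From the initial condition, c_1 = -2, c_2 = -1.
p(ln 3) = (-2)(3^3)(-2) + (-1)(3^2)(-1) = 117.

117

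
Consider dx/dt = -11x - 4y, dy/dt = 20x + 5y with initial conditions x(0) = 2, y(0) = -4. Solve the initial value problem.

x(t) = 2e^(-3t)cos(4t), y(t) = 2e^(-3t)sin(4t) - 4e^(-3t)cos(4t)

Coefficient matrix A = [[-11, -4], [20, 5]].
Characteristic polynomial det(A - λI) = λ^2 + 6λ + 25 = 0.
Eigenvalues λ = -3 ± 4i (complex conjugate pair).
For λ=-3+4i: an eigenvector is (-1,2) - i(0,-1) = (-1, 2 + i).
A real fundamental pair from Re and Im of e^((-3+4i)t)v: X_1 = e^(-3t)(cos(4t)·(-1,2) + sin(4t)·(0,-1)), X_2 = e^(-3t)(sin(4t)·(-1,2) - cos(4t)·(0,-1)).
General solution: c_1X_1 + c_2X_2.
Applying x(0)=2, y(0)=-4 gives c_1=-2, c_2=0.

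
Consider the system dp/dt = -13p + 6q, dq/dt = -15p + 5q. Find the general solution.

p(t) = c_1e^(-4t)sin(3t) - c_1e^(-4t)cos(3t) - c_2e^(-4t)sin(3t) - c_2e^(-4t)cos(3t), q(t) = 2c_1e^(-4t)sin(3t) - c_1e^(-4t)cos(3t) - c_2e^(-4t)sin(3t) - 2c_2e^(-4t)cos(3t)

Coefficient matrix A = [[-13, 6], [-15, 5]].
Characteristic polynomial det(A - λI) = λ^2 + 8λ + 25 = 0.
Eigenvalues λ = -4 ± 3i (complex conjugate pair).
For λ=-4+3i: an eigenvector is (-1,-1) - i(1,2) = (-1 - i, -1 - 2i).
A real fundamental pair from Re and Im of e^((-4+3i)t)v: X_1 = e^(-4t)(cos(3t)·(-1,-1) + sin(3t)·(1,2)), X_2 = e^(-4t)(sin(3t)·(-1,-1) - cos(3t)·(1,2)).
General solution: c_1X_1 + c_2X_2.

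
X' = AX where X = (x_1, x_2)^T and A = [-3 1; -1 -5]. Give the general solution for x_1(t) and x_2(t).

Coefficient matrix A = [[-3, 1], [-1, -5]].
Characteristic polynomial det(A - λI) = λ^2 + 8λ + 16 = 0.
Single eigenvalue λ = -4 with algebraic multiplicity 2.
Eigenvector v = (-1,1); generalized eigenvector w with (A-λI)w=v is (1,-2).
General solution: e^(-4t)[c_1·v + c_2·(t·v + w)].

x_1(t) = -c_1e^(-4t) - c_2te^(-4t) + c_2e^(-4t), x_2(t) = c_1e^(-4t) + c_2te^(-4t) - 2c_2e^(-4t)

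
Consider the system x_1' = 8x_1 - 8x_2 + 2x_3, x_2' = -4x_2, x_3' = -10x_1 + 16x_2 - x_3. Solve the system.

Coefficient matrix A = [[8, -8, 2], [0, -4, 0], [-10, 16, -1]].
det(A - λI) = 0 gives eigenvalues λ = -4, 4, 3.
For λ=-4: eigenvector (1,1,-2).
For λ=4: eigenvector (1,0,-2).
For λ=3: eigenvector (-2,0,5).
General solution: K_1e^(-4t)(1,1,-2) + K_2e^(4t)(1,0,-2) + K_3e^(3t)(-2,0,5).

x_1(t) = K_1e^(-4t) + K_2e^(4t) - 2K_3e^(3t), x_2(t) = K_1e^(-4t), x_3(t) = -2K_1e^(-4t) - 2K_2e^(4t) + 5K_3e^(3t)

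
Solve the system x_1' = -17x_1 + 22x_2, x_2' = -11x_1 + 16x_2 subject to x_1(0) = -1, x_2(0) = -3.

x_1(t) = -5e^(5t) + 4e^(-6t), x_2(t) = -5e^(5t) + 2e^(-6t)

Coefficient matrix A = [[-17, 22], [-11, 16]].
Characteristic polynomial det(A - λI) = λ^2 + λ - 30 = 0.
Eigenvalues λ = 5, -6.
For λ=5: (A-λI) row 1 is [-22, 22], so an eigenvector is (-1, -1).
For λ=-6: (A-λI) row 1 is [-11, 22], so an eigenvector is (2, 1).
General solution: K_1e^(5t)(-1,-1) + K_2e^(-6t)(2,1).
Applying x_1(0)=-1, x_2(0)=-3 gives K_1=5, K_2=2.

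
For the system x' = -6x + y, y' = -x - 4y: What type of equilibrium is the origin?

A = [[-6,1],[-1,-4]]; det(A-λI) = λ^2 + 10λ + 25.
repeated λ = -5 with a single eigenvector.

stable improper node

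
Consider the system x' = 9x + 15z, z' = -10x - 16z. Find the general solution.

x(t) = 3C_1e^(-t) + C_2e^(-6t), z(t) = -2C_1e^(-t) - C_2e^(-6t)

Coefficient matrix A = [[9, 15], [-10, -16]].
Characteristic polynomial det(A - λI) = λ^2 + 7λ + 6 = 0.
Eigenvalues λ = -1, -6.
For λ=-1: (A-λI) row 1 is [10, 15], so an eigenvector is (3, -2).
For λ=-6: (A-λI) row 1 is [15, 15], so an eigenvector is (1, -1).
General solution: C_1e^(-t)(3,-2) + C_2e^(-6t)(1,-1).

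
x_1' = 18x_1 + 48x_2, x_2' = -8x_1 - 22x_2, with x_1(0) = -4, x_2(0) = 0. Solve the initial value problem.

Coefficient matrix A = [[18, 48], [-8, -22]].
Characteristic polynomial det(A - λI) = λ^2 + 4λ - 12 = 0.
Eigenvalues λ = 2, -6.
For λ=2: (A-λI) row 1 is [16, 48], so an eigenvector is (3, -1).
For λ=-6: (A-λI) row 1 is [24, 48], so an eigenvector is (2, -1).
General solution: c_1e^(2t)(3,-1) + c_2e^(-6t)(2,-1).
Applying x_1(0)=-4, x_2(0)=0 gives c_1=-4, c_2=4.

x_1(t) = -12e^(2t) + 8e^(-6t), x_2(t) = 4e^(2t) - 4e^(-6t)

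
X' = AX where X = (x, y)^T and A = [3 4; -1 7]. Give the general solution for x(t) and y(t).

x(t) = 2C_1e^(5t) + 2C_2te^(5t) + 3C_2e^(5t), y(t) = C_1e^(5t) + C_2te^(5t) + 2C_2e^(5t)

Coefficient matrix A = [[3, 4], [-1, 7]].
Characteristic polynomial det(A - λI) = λ^2 - 10λ + 25 = 0.
Single eigenvalue λ = 5 with algebraic multiplicity 2.
Eigenvector v = (2,1); generalized eigenvector w with (A-λI)w=v is (3,2).
General solution: e^(5t)[C_1·v + C_2·(t·v + w)].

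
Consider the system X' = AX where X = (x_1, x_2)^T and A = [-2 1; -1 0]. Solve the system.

x_1(t) = -C_1e^(-t) - C_2te^(-t) + C_2e^(-t), x_2(t) = -C_1e^(-t) - C_2te^(-t)

Coefficient matrix A = [[-2, 1], [-1, 0]].
Characteristic polynomial det(A - λI) = λ^2 + 2λ + 1 = 0.
Single eigenvalue λ = -1 with algebraic multiplicity 2.
Eigenvector v = (-1,-1); generalized eigenvector w with (A-λI)w=v is (1,0).
General solution: e^(-t)[C_1·v + C_2·(t·v + w)].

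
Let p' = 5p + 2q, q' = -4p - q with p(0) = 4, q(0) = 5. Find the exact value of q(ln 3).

-297

A = [[5,2],[-4,-1]]; eigenvalues λ = 3, 1.
Eigenvectors: (1,-1) for λ=3, (-1,2) for λ=1.
From the initial condition, c_1 = 13, c_2 = 9.
q(ln 3) = (13)(3^3)(-1) + (9)(3^1)(2) = -297.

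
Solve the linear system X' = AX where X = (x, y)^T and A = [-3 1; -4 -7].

x(t) = -K_1e^(-5t) - K_2te^(-5t) - 2K_2e^(-5t), y(t) = 2K_1e^(-5t) + 2K_2te^(-5t) + 3K_2e^(-5t)

Coefficient matrix A = [[-3, 1], [-4, -7]].
Characteristic polynomial det(A - λI) = λ^2 + 10λ + 25 = 0.
Single eigenvalue λ = -5 with algebraic multiplicity 2.
Eigenvector v = (-1,2); generalized eigenvector w with (A-λI)w=v is (-2,3).
General solution: e^(-5t)[K_1·v + K_2·(t·v + w)].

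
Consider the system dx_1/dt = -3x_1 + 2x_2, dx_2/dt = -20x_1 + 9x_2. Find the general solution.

x_1(t) = C_1e^(3t)sin(2t) - C_2e^(3t)cos(2t), x_2(t) = 3C_1e^(3t)sin(2t) + C_1e^(3t)cos(2t) + C_2e^(3t)sin(2t) - 3C_2e^(3t)cos(2t)

Coefficient matrix A = [[-3, 2], [-20, 9]].
Characteristic polynomial det(A - λI) = λ^2 - 6λ + 13 = 0.
Eigenvalues λ = 3 ± 2i (complex conjugate pair).
For λ=3+2i: an eigenvector is (0,1) - i(1,3) = (0 - i, 1 - 3i).
A real fundamental pair from Re and Im of e^((3+2i)t)v: X_1 = e^(3t)(cos(2t)·(0,1) + sin(2t)·(1,3)), X_2 = e^(3t)(sin(2t)·(0,1) - cos(2t)·(1,3)).
General solution: C_1X_1 + C_2X_2.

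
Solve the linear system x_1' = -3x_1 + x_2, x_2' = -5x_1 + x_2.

x_1(t) = C_1e^(-t)cos(t) + C_2e^(-t)sin(t), x_2(t) = -C_1e^(-t)sin(t) + 2C_1e^(-t)cos(t) + 2C_2e^(-t)sin(t) + C_2e^(-t)cos(t)

Coefficient matrix A = [[-3, 1], [-5, 1]].
Characteristic polynomial det(A - λI) = λ^2 + 2λ + 2 = 0.
Eigenvalues λ = -1 ± i (complex conjugate pair).
For λ=-1+i: an eigenvector is (1,2) - i(0,-1) = (1, 2 + i).
A real fundamental pair from Re and Im of e^((-1+i)t)v: X_1 = e^(-t)(cos(t)·(1,2) + sin(t)·(0,-1)), X_2 = e^(-t)(sin(t)·(1,2) - cos(t)·(0,-1)).
General solution: C_1X_1 + C_2X_2.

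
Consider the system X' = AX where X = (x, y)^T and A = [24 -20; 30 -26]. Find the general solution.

x(t) = -2c_1e^(-6t) + c_2e^(4t), y(t) = -3c_1e^(-6t) + c_2e^(4t)

Coefficient matrix A = [[24, -20], [30, -26]].
Characteristic polynomial det(A - λI) = λ^2 + 2λ - 24 = 0.
Eigenvalues λ = -6, 4.
For λ=-6: (A-λI) row 1 is [30, -20], so an eigenvector is (-2, -3).
For λ=4: (A-λI) row 1 is [20, -20], so an eigenvector is (1, 1).
General solution: c_1e^(-6t)(-2,-3) + c_2e^(4t)(1,1).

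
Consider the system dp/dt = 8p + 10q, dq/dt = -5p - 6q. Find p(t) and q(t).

p(t) = c_1e^(t)sin(t) + 3c_1e^(t)cos(t) + 3c_2e^(t)sin(t) - c_2e^(t)cos(t), q(t) = -c_1e^(t)sin(t) - 2c_1e^(t)cos(t) - 2c_2e^(t)sin(t) + c_2e^(t)cos(t)

Coefficient matrix A = [[8, 10], [-5, -6]].
Characteristic polynomial det(A - λI) = λ^2 - 2λ + 2 = 0.
Eigenvalues λ = 1 ± i (complex conjugate pair).
For λ=1+i: an eigenvector is (3,-2) - i(1,-1) = (3 - i, -2 + i).
A real fundamental pair from Re and Im of e^((1+i)t)v: X_1 = e^(t)(cos(t)·(3,-2) + sin(t)·(1,-1)), X_2 = e^(t)(sin(t)·(3,-2) - cos(t)·(1,-1)).
General solution: c_1X_1 + c_2X_2.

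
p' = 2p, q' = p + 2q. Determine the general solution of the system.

p(t) = -c_2e^(2t), q(t) = -c_1e^(2t) - c_2te^(2t) + c_2e^(2t)

Coefficient matrix A = [[2, 0], [1, 2]].
Characteristic polynomial det(A - λI) = λ^2 - 4λ + 4 = 0.
Single eigenvalue λ = 2 with algebraic multiplicity 2.
Eigenvector v = (0,-1); generalized eigenvector w with (A-λI)w=v is (-1,1).
General solution: e^(2t)[c_1·v + c_2·(t·v + w)].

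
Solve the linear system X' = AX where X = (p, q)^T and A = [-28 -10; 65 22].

p(t) = -c_1e^(-3t)sin(5t) - c_1e^(-3t)cos(5t) - c_2e^(-3t)sin(5t) + c_2e^(-3t)cos(5t), q(t) = 2c_1e^(-3t)sin(5t) + 3c_1e^(-3t)cos(5t) + 3c_2e^(-3t)sin(5t) - 2c_2e^(-3t)cos(5t)

Coefficient matrix A = [[-28, -10], [65, 22]].
Characteristic polynomial det(A - λI) = λ^2 + 6λ + 34 = 0.
Eigenvalues λ = -3 ± 5i (complex conjugate pair).
For λ=-3+5i: an eigenvector is (-1,3) - i(-1,2) = (-1 + i, 3 - 2i).
A real fundamental pair from Re and Im of e^((-3+5i)t)v: X_1 = e^(-3t)(cos(5t)·(-1,3) + sin(5t)·(-1,2)), X_2 = e^(-3t)(sin(5t)·(-1,3) - cos(5t)·(-1,2)).
General solution: c_1X_1 + c_2X_2.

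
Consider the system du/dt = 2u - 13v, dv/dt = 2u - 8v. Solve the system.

u(t) = -2K_1e^(-3t)sin(t) - 3K_1e^(-3t)cos(t) - 3K_2e^(-3t)sin(t) + 2K_2e^(-3t)cos(t), v(t) = -K_1e^(-3t)sin(t) - K_1e^(-3t)cos(t) - K_2e^(-3t)sin(t) + K_2e^(-3t)cos(t)

Coefficient matrix A = [[2, -13], [2, -8]].
Characteristic polynomial det(A - λI) = λ^2 + 6λ + 10 = 0.
Eigenvalues λ = -3 ± i (complex conjugate pair).
For λ=-3+i: an eigenvector is (-3,-1) - i(-2,-1) = (-3 + 2i, -1 + i).
A real fundamental pair from Re and Im of e^((-3+i)t)v: X_1 = e^(-3t)(cos(t)·(-3,-1) + sin(t)·(-2,-1)), X_2 = e^(-3t)(sin(t)·(-3,-1) - cos(t)·(-2,-1)).
General solution: K_1X_1 + K_2X_2.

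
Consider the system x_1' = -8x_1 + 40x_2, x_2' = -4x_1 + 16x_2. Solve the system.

x_1(t) = C_1e^(4t)sin(4t) + 3C_1e^(4t)cos(4t) + 3C_2e^(4t)sin(4t) - C_2e^(4t)cos(4t), x_2(t) = C_1e^(4t)cos(4t) + C_2e^(4t)sin(4t)

Coefficient matrix A = [[-8, 40], [-4, 16]].
Characteristic polynomial det(A - λI) = λ^2 - 8λ + 32 = 0.
Eigenvalues λ = 4 ± 4i (complex conjugate pair).
For λ=4+4i: an eigenvector is (3,1) - i(1,0) = (3 - i, 1).
A real fundamental pair from Re and Im of e^((4+4i)t)v: X_1 = e^(4t)(cos(4t)·(3,1) + sin(4t)·(1,0)), X_2 = e^(4t)(sin(4t)·(3,1) - cos(4t)·(1,0)).
General solution: C_1X_1 + C_2X_2.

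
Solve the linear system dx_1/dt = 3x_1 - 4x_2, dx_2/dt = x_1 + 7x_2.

Coefficient matrix A = [[3, -4], [1, 7]].
Characteristic polynomial det(A - λI) = λ^2 - 10λ + 25 = 0.
Single eigenvalue λ = 5 with algebraic multiplicity 2.
Eigenvector v = (-2,1); generalized eigenvector w with (A-λI)w=v is (1,0).
General solution: e^(5t)[C_1·v + C_2·(t·v + w)].

x_1(t) = -2C_1e^(5t) - 2C_2te^(5t) + C_2e^(5t), x_2(t) = C_1e^(5t) + C_2te^(5t)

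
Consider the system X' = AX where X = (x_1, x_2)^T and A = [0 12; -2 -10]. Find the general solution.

x_1(t) = -2c_1e^(-6t) - 3c_2e^(-4t), x_2(t) = c_1e^(-6t) + c_2e^(-4t)

Coefficient matrix A = [[0, 12], [-2, -10]].
Characteristic polynomial det(A - λI) = λ^2 + 10λ + 24 = 0.
Eigenvalues λ = -6, -4.
For λ=-6: (A-λI) row 1 is [6, 12], so an eigenvector is (-2, 1).
For λ=-4: (A-λI) row 1 is [4, 12], so an eigenvector is (-3, 1).
General solution: c_1e^(-6t)(-2,1) + c_2e^(-4t)(-3,1).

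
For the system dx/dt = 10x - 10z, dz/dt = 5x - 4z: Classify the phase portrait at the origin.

A = [[10,-10],[5,-4]]; det(A-λI) = λ^2 - 6λ + 10.
λ = 3 ± i: positive real part.

unstable spiral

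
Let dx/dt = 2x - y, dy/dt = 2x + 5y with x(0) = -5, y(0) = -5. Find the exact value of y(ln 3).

A = [[2,-1],[2,5]]; eigenvalues λ = 3, 4.
Eigenvectors: (1,-1) for λ=3, (-1,2) for λ=4.
From the initial condition, c_1 = -15, c_2 = -10.
y(ln 3) = (-15)(3^3)(-1) + (-10)(3^4)(2) = -1215.

-1215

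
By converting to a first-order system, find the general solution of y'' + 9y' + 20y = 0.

Let x_1 = y, x_2 = y'. Then x_1' = x_2 and x_2' = -20x_1 - 9x_2.
A = [[0,1],[-20,-9]]; det(A-λI) = λ^2 + 9λ + 20.
Eigenvalues λ = -5, -4 with eigenvectors (1,-5), (1,-4).

y(t) = K_1e^(-5t) + K_2e^(-4t)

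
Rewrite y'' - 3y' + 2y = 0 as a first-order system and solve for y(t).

y(t) = K_1e^(t) + K_2e^(2t)

Let x_1 = y, x_2 = y'. Then x_1' = x_2 and x_2' = -2x_1 + 3x_2.
A = [[0,1],[-2,3]]; det(A-λI) = λ^2 - 3λ + 2.
Eigenvalues λ = 1, 2 with eigenvectors (1,1), (1,2).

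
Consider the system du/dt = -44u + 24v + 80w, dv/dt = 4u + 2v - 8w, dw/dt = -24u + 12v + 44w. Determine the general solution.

Coefficient matrix A = [[-44, 24, 80], [4, 2, -8], [-24, 12, 44]].
det(A - λI) = 0 gives eigenvalues λ = 4, -4, 2.
For λ=4: eigenvector (1,2,0).
For λ=-4: eigenvector (2,0,1).
For λ=2: eigenvector (4,1,2).
General solution: C_1e^(4t)(1,2,0) + C_2e^(-4t)(2,0,1) + C_3e^(2t)(4,1,2).

u(t) = C_1e^(4t) + 2C_2e^(-4t) + 4C_3e^(2t), v(t) = 2C_1e^(4t) + C_3e^(2t), w(t) = C_2e^(-4t) + 2C_3e^(2t)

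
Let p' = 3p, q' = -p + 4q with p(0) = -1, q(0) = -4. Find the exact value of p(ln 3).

-27

A = [[3,0],[-1,4]]; eigenvalues λ = 4, 3.
Eigenvectors: (0,1) for λ=4, (-1,-1) for λ=3.
From the initial condition, c_1 = -3, c_2 = 1.
p(ln 3) = (-3)(3^4)(0) + (1)(3^3)(-1) = -27.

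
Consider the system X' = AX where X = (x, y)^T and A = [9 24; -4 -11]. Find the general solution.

Coefficient matrix A = [[9, 24], [-4, -11]].
Characteristic polynomial det(A - λI) = λ^2 + 2λ - 3 = 0.
Eigenvalues λ = 1, -3.
For λ=1: (A-λI) row 1 is [8, 24], so an eigenvector is (3, -1).
For λ=-3: (A-λI) row 1 is [12, 24], so an eigenvector is (-2, 1).
General solution: c_1e^(t)(3,-1) + c_2e^(-3t)(-2,1).

x(t) = 3c_1e^(t) - 2c_2e^(-3t), y(t) = -c_1e^(t) + c_2e^(-3t)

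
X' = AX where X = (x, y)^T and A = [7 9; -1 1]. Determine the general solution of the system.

Coefficient matrix A = [[7, 9], [-1, 1]].
Characteristic polynomial det(A - λI) = λ^2 - 8λ + 16 = 0.
Single eigenvalue λ = 4 with algebraic multiplicity 2.
Eigenvector v = (-3,1); generalized eigenvector w with (A-λI)w=v is (-1,0).
General solution: e^(4t)[c_1·v + c_2·(t·v + w)].

x(t) = -3c_1e^(4t) - 3c_2te^(4t) - c_2e^(4t), y(t) = c_1e^(4t) + c_2te^(4t)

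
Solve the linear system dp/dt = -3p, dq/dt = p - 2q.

Coefficient matrix A = [[-3, 0], [1, -2]].
Characteristic polynomial det(A - λI) = λ^2 + 5λ + 6 = 0.
Eigenvalues λ = -2, -3.
For λ=-2: (A-λI) row 1 is [-1, 0], so an eigenvector is (0, -1).
For λ=-3: (A-λI) row 2 is [1, 1], so an eigenvector is (1, -1).
General solution: K_1e^(-2t)(0,-1) + K_2e^(-3t)(1,-1).

p(t) = K_2e^(-3t), q(t) = -K_1e^(-2t) - K_2e^(-3t)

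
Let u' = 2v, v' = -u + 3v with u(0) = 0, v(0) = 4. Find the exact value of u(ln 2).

A = [[0,2],[-1,3]]; eigenvalues λ = 1, 2.
Eigenvectors: (2,1) for λ=1, (-1,-1) for λ=2.
From the initial condition, c_1 = -4, c_2 = -8.
u(ln 2) = (-4)(2^1)(2) + (-8)(2^2)(-1) = 16.

16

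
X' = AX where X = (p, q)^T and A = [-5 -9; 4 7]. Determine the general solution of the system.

p(t) = -3c_1e^(t) - 3c_2te^(t) - c_2e^(t), q(t) = 2c_1e^(t) + 2c_2te^(t) + c_2e^(t)

Coefficient matrix A = [[-5, -9], [4, 7]].
Characteristic polynomial det(A - λI) = λ^2 - 2λ + 1 = 0.
Single eigenvalue λ = 1 with algebraic multiplicity 2.
Eigenvector v = (-3,2); generalized eigenvector w with (A-λI)w=v is (-1,1).
General solution: e^(t)[c_1·v + c_2·(t·v + w)].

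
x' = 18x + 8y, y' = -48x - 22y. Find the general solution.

Coefficient matrix A = [[18, 8], [-48, -22]].
Characteristic polynomial det(A - λI) = λ^2 + 4λ - 12 = 0.
Eigenvalues λ = -6, 2.
For λ=-6: (A-λI) row 1 is [24, 8], so an eigenvector is (1, -3).
For λ=2: (A-λI) row 1 is [16, 8], so an eigenvector is (-1, 2).
General solution: K_1e^(-6t)(1,-3) + K_2e^(2t)(-1,2).

x(t) = K_1e^(-6t) - K_2e^(2t), y(t) = -3K_1e^(-6t) + 2K_2e^(2t)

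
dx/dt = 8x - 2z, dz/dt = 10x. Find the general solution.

Coefficient matrix A = [[8, -2], [10, 0]].
Characteristic polynomial det(A - λI) = λ^2 - 8λ + 20 = 0.
Eigenvalues λ = 4 ± 2i (complex conjugate pair).
For λ=4+2i: an eigenvector is (1,2) - i(0,1) = (1, 2 - i).
A real fundamental pair from Re and Im of e^((4+2i)t)v: X_1 = e^(4t)(cos(2t)·(1,2) + sin(2t)·(0,1)), X_2 = e^(4t)(sin(2t)·(1,2) - cos(2t)·(0,1)).
General solution: C_1X_1 + C_2X_2.

x(t) = C_1e^(4t)cos(2t) + C_2e^(4t)sin(2t), z(t) = C_1e^(4t)sin(2t) + 2C_1e^(4t)cos(2t) + 2C_2e^(4t)sin(2t) - C_2e^(4t)cos(2t)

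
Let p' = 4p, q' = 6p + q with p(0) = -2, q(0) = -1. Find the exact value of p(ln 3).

A = [[4,0],[6,1]]; eigenvalues λ = 1, 4.
Eigenvectors: (0,1) for λ=1, (1,2) for λ=4.
From the initial condition, c_1 = 3, c_2 = -2.
p(ln 3) = (3)(3^1)(0) + (-2)(3^4)(1) = -162.

-162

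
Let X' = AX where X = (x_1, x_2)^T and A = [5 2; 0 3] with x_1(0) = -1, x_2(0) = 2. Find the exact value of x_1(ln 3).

A = [[5,2],[0,3]]; eigenvalues λ = 5, 3.
Eigenvectors: (1,0) for λ=5, (1,-1) for λ=3.
From the initial condition, c_1 = 1, c_2 = -2.
x_1(ln 3) = (1)(3^5)(1) + (-2)(3^3)(1) = 189.

189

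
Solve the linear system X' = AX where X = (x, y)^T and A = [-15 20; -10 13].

x(t) = 3c_1e^(-t)sin(2t) + c_1e^(-t)cos(2t) + c_2e^(-t)sin(2t) - 3c_2e^(-t)cos(2t), y(t) = 2c_1e^(-t)sin(2t) + c_1e^(-t)cos(2t) + c_2e^(-t)sin(2t) - 2c_2e^(-t)cos(2t)

Coefficient matrix A = [[-15, 20], [-10, 13]].
Characteristic polynomial det(A - λI) = λ^2 + 2λ + 5 = 0.
Eigenvalues λ = -1 ± 2i (complex conjugate pair).
For λ=-1+2i: an eigenvector is (1,1) - i(3,2) = (1 - 3i, 1 - 2i).
A real fundamental pair from Re and Im of e^((-1+2i)t)v: X_1 = e^(-t)(cos(2t)·(1,1) + sin(2t)·(3,2)), X_2 = e^(-t)(sin(2t)·(1,1) - cos(2t)·(3,2)).
General solution: c_1X_1 + c_2X_2.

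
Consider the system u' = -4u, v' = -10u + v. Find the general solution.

u(t) = K_1e^(-4t), v(t) = 2K_1e^(-4t) + K_2e^(t)

Coefficient matrix A = [[-4, 0], [-10, 1]].
Characteristic polynomial det(A - λI) = λ^2 + 3λ - 4 = 0.
Eigenvalues λ = -4, 1.
For λ=-4: (A-λI) row 2 is [-10, 5], so an eigenvector is (1, 2).
For λ=1: (A-λI) row 1 is [-5, 0], so an eigenvector is (0, 1).
General solution: K_1e^(-4t)(1,2) + K_2e^(t)(0,1).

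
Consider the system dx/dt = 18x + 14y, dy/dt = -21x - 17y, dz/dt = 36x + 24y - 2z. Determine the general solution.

Coefficient matrix A = [[18, 14, 0], [-21, -17, 0], [36, 24, -2]].
det(A - λI) = 0 gives eigenvalues λ = -3, 4, -2.
For λ=-3: eigenvector (-2,3,0).
For λ=4: eigenvector (1,-1,2).
For λ=-2: eigenvector (0,0,1).
General solution: c_1e^(-3t)(-2,3,0) + c_2e^(4t)(1,-1,2) + c_3e^(-2t)(0,0,1).

x(t) = -2c_1e^(-3t) + c_2e^(4t), y(t) = 3c_1e^(-3t) - c_2e^(4t), z(t) = 2c_2e^(4t) + c_3e^(-2t)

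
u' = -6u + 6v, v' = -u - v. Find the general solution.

Coefficient matrix A = [[-6, 6], [-1, -1]].
Characteristic polynomial det(A - λI) = λ^2 + 7λ + 12 = 0.
Eigenvalues λ = -4, -3.
For λ=-4: (A-λI) row 1 is [-2, 6], so an eigenvector is (3, 1).
For λ=-3: (A-λI) row 1 is [-3, 6], so an eigenvector is (2, 1).
General solution: K_1e^(-4t)(3,1) + K_2e^(-3t)(2,1).

u(t) = 3K_1e^(-4t) + 2K_2e^(-3t), v(t) = K_1e^(-4t) + K_2e^(-3t)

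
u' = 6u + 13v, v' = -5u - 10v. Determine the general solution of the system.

Coefficient matrix A = [[6, 13], [-5, -10]].
Characteristic polynomial det(A - λI) = λ^2 + 4λ + 5 = 0.
Eigenvalues λ = -2 ± i (complex conjugate pair).
For λ=-2+i: an eigenvector is (-3,2) - i(2,-1) = (-3 - 2i, 2 + i).
A real fundamental pair from Re and Im of e^((-2+i)t)v: X_1 = e^(-2t)(cos(t)·(-3,2) + sin(t)·(2,-1)), X_2 = e^(-2t)(sin(t)·(-3,2) - cos(t)·(2,-1)).
General solution: C_1X_1 + C_2X_2.

u(t) = 2C_1e^(-2t)sin(t) - 3C_1e^(-2t)cos(t) - 3C_2e^(-2t)sin(t) - 2C_2e^(-2t)cos(t), v(t) = -C_1e^(-2t)sin(t) + 2C_1e^(-2t)cos(t) + 2C_2e^(-2t)sin(t) + C_2e^(-2t)cos(t)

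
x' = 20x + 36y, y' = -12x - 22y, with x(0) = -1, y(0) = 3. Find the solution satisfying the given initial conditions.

x(t) = 14e^(2t) - 15e^(-4t), y(t) = -7e^(2t) + 10e^(-4t)

Coefficient matrix A = [[20, 36], [-12, -22]].
Characteristic polynomial det(A - λI) = λ^2 + 2λ - 8 = 0.
Eigenvalues λ = -4, 2.
For λ=-4: (A-λI) row 1 is [24, 36], so an eigenvector is (3, -2).
For λ=2: (A-λI) row 1 is [18, 36], so an eigenvector is (2, -1).
General solution: C_1e^(-4t)(3,-2) + C_2e^(2t)(2,-1).
Applying x(0)=-1, y(0)=3 gives C_1=-5, C_2=7.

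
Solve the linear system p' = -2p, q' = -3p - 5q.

p(t) = -c_2e^(-2t), q(t) = -c_1e^(-5t) + c_2e^(-2t)

Coefficient matrix A = [[-2, 0], [-3, -5]].
Characteristic polynomial det(A - λI) = λ^2 + 7λ + 10 = 0.
Eigenvalues λ = -5, -2.
For λ=-5: (A-λI) row 1 is [3, 0], so an eigenvector is (0, -1).
For λ=-2: (A-λI) row 2 is [-3, -3], so an eigenvector is (-1, 1).
General solution: c_1e^(-5t)(0,-1) + c_2e^(-2t)(-1,1).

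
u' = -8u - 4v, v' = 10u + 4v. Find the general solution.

Coefficient matrix A = [[-8, -4], [10, 4]].
Characteristic polynomial det(A - λI) = λ^2 + 4λ + 8 = 0.
Eigenvalues λ = -2 ± 2i (complex conjugate pair).
For λ=-2+2i: an eigenvector is (-1,2) - i(-1,1) = (-1 + i, 2 - i).
A real fundamental pair from Re and Im of e^((-2+2i)t)v: X_1 = e^(-2t)(cos(2t)·(-1,2) + sin(2t)·(-1,1)), X_2 = e^(-2t)(sin(2t)·(-1,2) - cos(2t)·(-1,1)).
General solution: c_1X_1 + c_2X_2.

u(t) = -c_1e^(-2t)sin(2t) - c_1e^(-2t)cos(2t) - c_2e^(-2t)sin(2t) + c_2e^(-2t)cos(2t), v(t) = c_1e^(-2t)sin(2t) + 2c_1e^(-2t)cos(2t) + 2c_2e^(-2t)sin(2t) - c_2e^(-2t)cos(2t)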